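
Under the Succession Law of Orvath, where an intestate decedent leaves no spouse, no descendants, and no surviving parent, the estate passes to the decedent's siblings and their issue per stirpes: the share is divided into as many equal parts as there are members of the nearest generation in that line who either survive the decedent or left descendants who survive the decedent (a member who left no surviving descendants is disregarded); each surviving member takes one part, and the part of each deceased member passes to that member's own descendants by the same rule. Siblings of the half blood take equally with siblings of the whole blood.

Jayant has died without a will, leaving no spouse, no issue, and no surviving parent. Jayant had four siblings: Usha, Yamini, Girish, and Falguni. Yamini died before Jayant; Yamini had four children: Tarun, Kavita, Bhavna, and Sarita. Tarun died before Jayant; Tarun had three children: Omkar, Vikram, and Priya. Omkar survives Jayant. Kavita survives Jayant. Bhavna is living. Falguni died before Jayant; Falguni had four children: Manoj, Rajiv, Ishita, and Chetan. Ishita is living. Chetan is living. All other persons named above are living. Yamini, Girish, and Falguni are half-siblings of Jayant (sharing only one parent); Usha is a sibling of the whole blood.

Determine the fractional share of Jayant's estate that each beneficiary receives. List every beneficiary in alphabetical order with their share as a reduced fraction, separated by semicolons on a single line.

Bhavna 1/16; Chetan 1/16; Girish 1/4; Ishita 1/16; Kavita 1/16; Manoj 1/16; Omkar 1/48; Priya 1/48; Rajiv 1/16; Sarita 1/16; Usha 1/4; Vikram 1/48

No spouse, descendants, or parent survives, so the estate passes to Jayant's siblings per stirpes.
Half-blood and whole-blood siblings take equally under the stated rule.
The estate is divided into 4 equal shares of 1/4 among Usha, Yamini, Girish, Falguni.
Usha is living and takes 1/4.
Yamini predeceased; the 1/4 allotted to Yamini's branch passes to Yamini's issue by representation.
The 1/4 is divided into 4 equal shares of 1/16 among Tarun, Kavita, Bhavna, Sarita.
Tarun predeceased; the 1/16 allotted to Tarun's branch passes to Tarun's issue by representation.
The 1/16 is divided into 3 equal shares of 1/48 among Omkar, Vikram, Priya.
Omkar is living and takes 1/48.
Vikram is living and takes 1/48.
Priya is living and takes 1/48.
Kavita is living and takes 1/16.
Bhavna is living and takes 1/16.
Sarita is living and takes 1/16.
Girish is living and takes 1/4.
Falguni predeceased; the 1/4 allotted to Falguni's branch passes to Falguni's issue by representation.
The 1/4 is divided into 4 equal shares of 1/16 among Manoj, Rajiv, Ishita, Chetan.
Manoj is living and takes 1/16.
Rajiv is living and takes 1/16.
Ishita is living and takes 1/16.
Chetan is living and takes 1/16.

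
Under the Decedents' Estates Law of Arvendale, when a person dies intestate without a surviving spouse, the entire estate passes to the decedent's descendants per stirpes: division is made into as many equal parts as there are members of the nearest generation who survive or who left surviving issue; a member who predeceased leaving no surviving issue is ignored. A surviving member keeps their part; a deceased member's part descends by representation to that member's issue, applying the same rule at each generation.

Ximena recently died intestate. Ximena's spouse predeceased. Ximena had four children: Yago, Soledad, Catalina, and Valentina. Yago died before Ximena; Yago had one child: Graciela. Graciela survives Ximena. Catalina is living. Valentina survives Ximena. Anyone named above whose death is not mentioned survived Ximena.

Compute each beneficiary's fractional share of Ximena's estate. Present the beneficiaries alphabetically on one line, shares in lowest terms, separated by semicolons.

There is no surviving spouse, so the entire estate passes to Ximena's descendants per stirpes.
The estate is divided into 4 equal shares of 1/4 among Yago, Soledad, Catalina, Valentina.
Yago predeceased; the 1/4 allotted to Yago's branch passes to Yago's issue by representation.
Graciela is the sole taker at this level and receives the full 1/4.
Soledad is living and takes 1/4.
Catalina is living and takes 1/4.
Valentina is living and takes 1/4.

Catalina 1/4; Graciela 1/4; Soledad 1/4; Valentina 1/4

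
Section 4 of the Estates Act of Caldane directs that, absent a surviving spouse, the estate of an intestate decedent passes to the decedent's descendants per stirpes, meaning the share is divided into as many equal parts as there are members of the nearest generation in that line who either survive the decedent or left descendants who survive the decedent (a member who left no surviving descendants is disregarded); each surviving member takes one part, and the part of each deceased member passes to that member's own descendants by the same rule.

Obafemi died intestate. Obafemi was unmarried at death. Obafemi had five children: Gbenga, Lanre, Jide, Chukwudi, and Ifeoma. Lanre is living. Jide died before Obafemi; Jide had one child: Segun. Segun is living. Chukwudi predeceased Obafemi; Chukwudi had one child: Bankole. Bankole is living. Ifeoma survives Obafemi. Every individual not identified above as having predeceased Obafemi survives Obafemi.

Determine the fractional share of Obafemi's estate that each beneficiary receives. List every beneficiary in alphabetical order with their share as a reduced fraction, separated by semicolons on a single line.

Bankole 1/5; Gbenga 1/5; Ifeoma 1/5; Lanre 1/5; Segun 1/5

There is no surviving spouse, so the entire estate passes to Obafemi's descendants per stirpes.
The estate is divided into 5 equal shares of 1/5 among Gbenga, Lanre, Jide, Chukwudi, Ifeoma.
Gbenga is living and takes 1/5.
Lanre is living and takes 1/5.
Jide predeceased; the 1/5 allotted to Jide's branch passes to Jide's issue by representation.
Segun is the sole taker at this level and receives the full 1/5.
Chukwudi predeceased; the 1/5 allotted to Chukwudi's branch passes to Chukwudi's issue by representation.
Bankole is the sole taker at this level and receives the full 1/5.
Ifeoma is living and takes 1/5.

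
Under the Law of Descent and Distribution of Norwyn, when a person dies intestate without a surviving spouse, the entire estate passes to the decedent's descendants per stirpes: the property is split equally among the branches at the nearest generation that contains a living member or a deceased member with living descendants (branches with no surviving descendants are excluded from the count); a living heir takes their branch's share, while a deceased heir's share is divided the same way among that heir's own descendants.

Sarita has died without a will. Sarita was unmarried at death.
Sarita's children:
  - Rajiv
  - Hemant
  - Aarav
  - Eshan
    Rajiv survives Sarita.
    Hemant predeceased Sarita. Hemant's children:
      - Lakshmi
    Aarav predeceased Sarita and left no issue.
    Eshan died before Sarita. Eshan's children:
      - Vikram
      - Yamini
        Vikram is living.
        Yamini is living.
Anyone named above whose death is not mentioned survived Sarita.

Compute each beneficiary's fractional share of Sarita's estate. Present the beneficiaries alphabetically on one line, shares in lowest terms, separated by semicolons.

There is no surviving spouse, so the entire estate passes to Sarita's descendants per stirpes.
Aarav left no surviving issue, so that branch lapses and is disregarded.
The estate is divided into 3 equal shares of 1/3 among Rajiv, Hemant, Eshan.
Rajiv is living and takes 1/3.
Hemant predeceased; the 1/3 allotted to Hemant's branch passes to Hemant's issue by representation.
Lakshmi is the sole taker at this level and receives the full 1/3.
Eshan predeceased; the 1/3 allotted to Eshan's branch passes to Eshan's issue by representation.
The 1/3 is divided into 2 equal shares of 1/6 among Vikram, Yamini.
Vikram is living and takes 1/6.
Yamini is living and takes 1/6.

Lakshmi 1/3; Rajiv 1/3; Vikram 1/6; Yamini 1/6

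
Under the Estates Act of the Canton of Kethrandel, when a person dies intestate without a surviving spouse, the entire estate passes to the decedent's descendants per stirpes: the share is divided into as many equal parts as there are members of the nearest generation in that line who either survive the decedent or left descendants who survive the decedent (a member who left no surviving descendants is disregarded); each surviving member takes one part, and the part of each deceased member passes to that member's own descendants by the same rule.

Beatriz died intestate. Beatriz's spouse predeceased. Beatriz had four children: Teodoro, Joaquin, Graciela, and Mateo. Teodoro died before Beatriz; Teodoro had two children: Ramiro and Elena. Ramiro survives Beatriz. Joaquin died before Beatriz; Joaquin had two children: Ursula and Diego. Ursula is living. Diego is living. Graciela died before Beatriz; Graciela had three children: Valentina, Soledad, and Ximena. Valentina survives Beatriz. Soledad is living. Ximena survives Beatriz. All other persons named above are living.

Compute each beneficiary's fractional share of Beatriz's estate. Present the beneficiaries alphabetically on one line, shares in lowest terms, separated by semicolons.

Diego 1/8; Elena 1/8; Mateo 1/4; Ramiro 1/8; Soledad 1/12; Ursula 1/8; Valentina 1/12; Ximena 1/12

There is no surviving spouse, so the entire estate passes to Beatriz's descendants per stirpes.
The estate is divided into 4 equal shares of 1/4 among Teodoro, Joaquin, Graciela, Mateo.
Teodoro predeceased; the 1/4 allotted to Teodoro's branch passes to Teodoro's issue by representation.
The 1/4 is divided into 2 equal shares of 1/8 among Ramiro, Elena.
Ramiro is living and takes 1/8.
Elena is living and takes 1/8.
Joaquin predeceased; the 1/4 allotted to Joaquin's branch passes to Joaquin's issue by representation.
The 1/4 is divided into 2 equal shares of 1/8 among Ursula, Diego.
Ursula is living and takes 1/8.
Diego is living and takes 1/8.
Graciela predeceased; the 1/4 allotted to Graciela's branch passes to Graciela's issue by representation.
The 1/4 is divided into 3 equal shares of 1/12 among Valentina, Soledad, Ximena.
Valentina is living and takes 1/12.
Soledad is living and takes 1/12.
Ximena is living and takes 1/12.
Mateo is living and takes 1/4.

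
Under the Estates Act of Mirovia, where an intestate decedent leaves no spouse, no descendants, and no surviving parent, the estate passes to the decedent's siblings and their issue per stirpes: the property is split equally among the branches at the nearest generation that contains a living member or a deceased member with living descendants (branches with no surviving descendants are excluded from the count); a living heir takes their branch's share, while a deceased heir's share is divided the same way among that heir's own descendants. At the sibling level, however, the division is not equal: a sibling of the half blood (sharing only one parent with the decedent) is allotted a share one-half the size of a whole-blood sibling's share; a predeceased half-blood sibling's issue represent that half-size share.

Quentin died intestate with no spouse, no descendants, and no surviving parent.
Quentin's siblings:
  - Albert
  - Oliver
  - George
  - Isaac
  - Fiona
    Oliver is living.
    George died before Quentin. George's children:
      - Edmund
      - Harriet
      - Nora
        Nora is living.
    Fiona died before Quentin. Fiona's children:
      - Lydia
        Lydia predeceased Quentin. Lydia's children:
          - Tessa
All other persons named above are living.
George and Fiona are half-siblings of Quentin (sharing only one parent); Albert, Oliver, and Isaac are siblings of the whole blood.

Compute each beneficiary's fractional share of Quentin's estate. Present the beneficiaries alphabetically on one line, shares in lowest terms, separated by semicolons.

Albert 1/4; Edmund 1/24; Harriet 1/24; Isaac 1/4; Nora 1/24; Oliver 1/4; Tessa 1/8

No spouse, descendants, or parent survives, so the estate passes to Quentin's siblings per stirpes.
Half-blood siblings count for one-half the weight of whole-blood siblings at the initial division.
Dividing 1 in proportion to weights (total weight 4): Albert (weight 1) → 1/4; Oliver (weight 1) → 1/4; George (weight 1/2) → 1/8; Isaac (weight 1) → 1/4; Fiona (weight 1/2) → 1/8.
Albert is living and takes 1/4.
Oliver is living and takes 1/4.
George predeceased; the 1/8 allotted to George's branch passes to George's issue by representation.
The 1/8 is divided into 3 equal shares of 1/24 among Edmund, Harriet, Nora.
Edmund is living and takes 1/24.
Harriet is living and takes 1/24.
Nora is living and takes 1/24.
Isaac is living and takes 1/4.
Fiona predeceased; the 1/8 allotted to Fiona's branch passes to Fiona's issue by representation.
Lydia's line is the sole branch at this level, so the full 1/8 passes to Lydia's issue by representation.
Tessa is the sole taker at this level and receives the full 1/8.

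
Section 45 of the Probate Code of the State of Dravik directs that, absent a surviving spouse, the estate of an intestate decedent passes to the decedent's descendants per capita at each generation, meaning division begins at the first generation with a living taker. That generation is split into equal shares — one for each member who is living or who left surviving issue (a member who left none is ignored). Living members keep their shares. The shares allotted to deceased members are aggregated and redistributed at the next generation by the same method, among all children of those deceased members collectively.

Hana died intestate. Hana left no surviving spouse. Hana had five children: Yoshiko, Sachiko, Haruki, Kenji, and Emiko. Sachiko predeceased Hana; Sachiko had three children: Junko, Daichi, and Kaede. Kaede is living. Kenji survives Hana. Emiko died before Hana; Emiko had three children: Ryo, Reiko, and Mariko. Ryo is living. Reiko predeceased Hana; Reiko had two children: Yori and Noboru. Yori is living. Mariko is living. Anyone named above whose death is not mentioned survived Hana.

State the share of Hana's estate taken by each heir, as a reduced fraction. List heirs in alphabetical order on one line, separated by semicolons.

Daichi 1/15; Haruki 1/5; Junko 1/15; Kaede 1/15; Kenji 1/5; Mariko 1/15; Noboru 1/30; Ryo 1/15; Yori 1/30; Yoshiko 1/5

There is no surviving spouse, so the entire estate passes to Hana's descendants per capita at each generation.
At generation 1 (Yoshiko, Sachiko, Haruki, Kenji, Emiko) there are 5 shares of (1)/5 = 1/5 each.
Living: Yoshiko, Haruki, and Kenji — each takes 1/5.
Deceased: Sachiko and Emiko. Their combined 2/5 is pooled and carried to generation 2.
At generation 2 (Junko, Daichi, Kaede, Ryo, Reiko, Mariko) there are 6 shares of (2/5)/6 = 1/15 each.
Living: Junko, Daichi, Kaede, Ryo, and Mariko — each takes 1/15.
Deceased: Reiko. That 1/15 share is carried to generation 3.
At generation 3 (Yori, Noboru) there are 2 shares of (1/15)/2 = 1/30 each.
Living: Yori and Noboru — each takes 1/30.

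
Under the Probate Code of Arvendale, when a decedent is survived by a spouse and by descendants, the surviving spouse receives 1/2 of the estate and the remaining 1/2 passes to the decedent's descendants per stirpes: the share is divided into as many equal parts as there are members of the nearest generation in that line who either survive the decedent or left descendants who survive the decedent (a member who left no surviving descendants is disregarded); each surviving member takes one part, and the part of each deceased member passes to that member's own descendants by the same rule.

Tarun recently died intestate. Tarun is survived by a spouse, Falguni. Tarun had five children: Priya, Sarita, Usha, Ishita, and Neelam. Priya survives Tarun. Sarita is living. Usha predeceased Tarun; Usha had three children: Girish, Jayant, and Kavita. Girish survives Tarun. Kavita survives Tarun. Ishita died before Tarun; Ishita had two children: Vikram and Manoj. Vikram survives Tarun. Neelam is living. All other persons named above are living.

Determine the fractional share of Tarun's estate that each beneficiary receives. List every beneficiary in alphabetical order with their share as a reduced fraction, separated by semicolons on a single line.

Falguni 1/2; Girish 1/30; Jayant 1/30; Kavita 1/30; Manoj 1/20; Neelam 1/10; Priya 1/10; Sarita 1/10; Vikram 1/20

Falguni, as surviving spouse, takes 1/2.
The remaining 1/2 passes to Tarun's descendants per stirpes.
The 1/2 is divided into 5 equal shares of 1/10 among Priya, Sarita, Usha, Ishita, Neelam.
Priya is living and takes 1/10.
Sarita is living and takes 1/10.
Usha predeceased; the 1/10 allotted to Usha's branch passes to Usha's issue by representation.
The 1/10 is divided into 3 equal shares of 1/30 among Girish, Jayant, Kavita.
Girish is living and takes 1/30.
Jayant is living and takes 1/30.
Kavita is living and takes 1/30.
Ishita predeceased; the 1/10 allotted to Ishita's branch passes to Ishita's issue by representation.
The 1/10 is divided into 2 equal shares of 1/20 among Vikram, Manoj.
Vikram is living and takes 1/20.
Manoj is living and takes 1/20.
Neelam is living and takes 1/10.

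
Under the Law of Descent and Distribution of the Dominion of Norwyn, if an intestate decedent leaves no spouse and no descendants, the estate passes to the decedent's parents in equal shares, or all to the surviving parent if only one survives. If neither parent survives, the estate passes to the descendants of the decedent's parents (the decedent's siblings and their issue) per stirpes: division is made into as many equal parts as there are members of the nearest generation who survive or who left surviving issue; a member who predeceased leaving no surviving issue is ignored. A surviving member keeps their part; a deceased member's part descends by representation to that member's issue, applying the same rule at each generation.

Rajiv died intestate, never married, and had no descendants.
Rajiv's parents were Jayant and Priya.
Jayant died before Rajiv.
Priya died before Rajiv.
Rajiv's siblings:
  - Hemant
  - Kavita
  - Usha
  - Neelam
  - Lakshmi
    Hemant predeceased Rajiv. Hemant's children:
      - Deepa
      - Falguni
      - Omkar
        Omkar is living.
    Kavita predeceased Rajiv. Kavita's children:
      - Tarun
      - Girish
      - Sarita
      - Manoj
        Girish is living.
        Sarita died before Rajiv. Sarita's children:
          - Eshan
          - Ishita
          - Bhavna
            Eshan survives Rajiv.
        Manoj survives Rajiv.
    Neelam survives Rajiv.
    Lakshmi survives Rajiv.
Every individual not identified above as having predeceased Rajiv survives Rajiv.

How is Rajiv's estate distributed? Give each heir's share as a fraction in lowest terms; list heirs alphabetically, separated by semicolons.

Bhavna 1/60; Deepa 1/15; Eshan 1/60; Falguni 1/15; Girish 1/20; Ishita 1/60; Lakshmi 1/5; Manoj 1/20; Neelam 1/5; Omkar 1/15; Tarun 1/20; Usha 1/5

Neither parent survives and there are no descendants, so the estate passes to Rajiv's siblings and their issue per stirpes.
The estate is divided into 5 equal shares of 1/5 among Hemant, Kavita, Usha, Neelam, Lakshmi.
Hemant predeceased; the 1/5 allotted to Hemant's branch passes to Hemant's issue by representation.
The 1/5 is divided into 3 equal shares of 1/15 among Deepa, Falguni, Omkar.
Deepa is living and takes 1/15.
Falguni is living and takes 1/15.
Omkar is living and takes 1/15.
Kavita predeceased; the 1/5 allotted to Kavita's branch passes to Kavita's issue by representation.
The 1/5 is divided into 4 equal shares of 1/20 among Tarun, Girish, Sarita, Manoj.
Tarun is living and takes 1/20.
Girish is living and takes 1/20.
Sarita predeceased; the 1/20 allotted to Sarita's branch passes to Sarita's issue by representation.
The 1/20 is divided into 3 equal shares of 1/60 among Eshan, Ishita, Bhavna.
Eshan is living and takes 1/60.
Ishita is living and takes 1/60.
Bhavna is living and takes 1/60.
Manoj is living and takes 1/20.
Usha is living and takes 1/5.
Neelam is living and takes 1/5.
Lakshmi is living and takes 1/5.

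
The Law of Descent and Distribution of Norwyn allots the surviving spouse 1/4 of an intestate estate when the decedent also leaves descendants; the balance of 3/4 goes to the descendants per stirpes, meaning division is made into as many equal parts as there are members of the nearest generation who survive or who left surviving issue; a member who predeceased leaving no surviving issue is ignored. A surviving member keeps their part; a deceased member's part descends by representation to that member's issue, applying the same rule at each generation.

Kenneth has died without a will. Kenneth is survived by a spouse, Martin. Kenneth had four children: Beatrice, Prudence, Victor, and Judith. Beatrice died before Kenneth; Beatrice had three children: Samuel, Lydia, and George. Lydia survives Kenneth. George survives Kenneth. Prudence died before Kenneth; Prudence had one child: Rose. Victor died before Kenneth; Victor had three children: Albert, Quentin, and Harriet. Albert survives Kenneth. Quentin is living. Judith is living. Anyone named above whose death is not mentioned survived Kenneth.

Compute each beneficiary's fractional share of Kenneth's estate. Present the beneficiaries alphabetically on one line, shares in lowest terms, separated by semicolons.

Albert 1/16; George 1/16; Harriet 1/16; Judith 3/16; Lydia 1/16; Martin 1/4; Quentin 1/16; Rose 3/16; Samuel 1/16

Martin, as surviving spouse, takes 1/4.
The remaining 3/4 passes to Kenneth's descendants per stirpes.
The 3/4 is divided into 4 equal shares of 3/16 among Beatrice, Prudence, Victor, Judith.
Beatrice predeceased; the 3/16 allotted to Beatrice's branch passes to Beatrice's issue by representation.
The 3/16 is divided into 3 equal shares of 1/16 among Samuel, Lydia, George.
Samuel is living and takes 1/16.
Lydia is living and takes 1/16.
George is living and takes 1/16.
Prudence predeceased; the 3/16 allotted to Prudence's branch passes to Prudence's issue by representation.
Rose is the sole taker at this level and receives the full 3/16.
Victor predeceased; the 3/16 allotted to Victor's branch passes to Victor's issue by representation.
The 3/16 is divided into 3 equal shares of 1/16 among Albert, Quentin, Harriet.
Albert is living and takes 1/16.
Quentin is living and takes 1/16.
Harriet is living and takes 1/16.
Judith is living and takes 3/16.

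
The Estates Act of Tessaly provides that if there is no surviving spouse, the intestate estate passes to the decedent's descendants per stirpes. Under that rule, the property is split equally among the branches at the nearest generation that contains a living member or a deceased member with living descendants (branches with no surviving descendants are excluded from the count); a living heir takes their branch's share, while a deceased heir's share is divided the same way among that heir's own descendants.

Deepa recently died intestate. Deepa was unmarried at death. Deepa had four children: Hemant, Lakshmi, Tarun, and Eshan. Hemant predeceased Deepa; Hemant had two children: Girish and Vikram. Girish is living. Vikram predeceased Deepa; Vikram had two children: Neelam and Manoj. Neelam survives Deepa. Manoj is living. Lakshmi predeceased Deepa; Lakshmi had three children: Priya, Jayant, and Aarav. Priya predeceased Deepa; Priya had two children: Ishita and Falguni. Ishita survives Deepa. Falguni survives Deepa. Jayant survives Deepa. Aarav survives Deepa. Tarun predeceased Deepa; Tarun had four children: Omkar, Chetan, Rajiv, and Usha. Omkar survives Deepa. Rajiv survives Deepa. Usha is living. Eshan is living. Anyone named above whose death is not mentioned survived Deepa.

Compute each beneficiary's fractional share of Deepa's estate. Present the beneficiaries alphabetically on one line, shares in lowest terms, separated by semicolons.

There is no surviving spouse, so the entire estate passes to Deepa's descendants per stirpes.
The estate is divided into 4 equal shares of 1/4 among Hemant, Lakshmi, Tarun, Eshan.
Hemant predeceased; the 1/4 allotted to Hemant's branch passes to Hemant's issue by representation.
The 1/4 is divided into 2 equal shares of 1/8 among Girish, Vikram.
Girish is living and takes 1/8.
Vikram predeceased; the 1/8 allotted to Vikram's branch passes to Vikram's issue by representation.
The 1/8 is divided into 2 equal shares of 1/16 among Neelam, Manoj.
Neelam is living and takes 1/16.
Manoj is living and takes 1/16.
Lakshmi predeceased; the 1/4 allotted to Lakshmi's branch passes to Lakshmi's issue by representation.
The 1/4 is divided into 3 equal shares of 1/12 among Priya, Jayant, Aarav.
Priya predeceased; the 1/12 allotted to Priya's branch passes to Priya's issue by representation.
The 1/12 is divided into 2 equal shares of 1/24 among Ishita, Falguni.
Ishita is living and takes 1/24.
Falguni is living and takes 1/24.
Jayant is living and takes 1/12.
Aarav is living and takes 1/12.
Tarun predeceased; the 1/4 allotted to Tarun's branch passes to Tarun's issue by representation.
The 1/4 is divided into 4 equal shares of 1/16 among Omkar, Chetan, Rajiv, Usha.
Omkar is living and takes 1/16.
Chetan is living and takes 1/16.
Rajiv is living and takes 1/16.
Usha is living and takes 1/16.
Eshan is living and takes 1/4.

Aarav 1/12; Chetan 1/16; Eshan 1/4; Falguni 1/24; Girish 1/8; Ishita 1/24; Jayant 1/12; Manoj 1/16; Neelam 1/16; Omkar 1/16; Rajiv 1/16; Usha 1/16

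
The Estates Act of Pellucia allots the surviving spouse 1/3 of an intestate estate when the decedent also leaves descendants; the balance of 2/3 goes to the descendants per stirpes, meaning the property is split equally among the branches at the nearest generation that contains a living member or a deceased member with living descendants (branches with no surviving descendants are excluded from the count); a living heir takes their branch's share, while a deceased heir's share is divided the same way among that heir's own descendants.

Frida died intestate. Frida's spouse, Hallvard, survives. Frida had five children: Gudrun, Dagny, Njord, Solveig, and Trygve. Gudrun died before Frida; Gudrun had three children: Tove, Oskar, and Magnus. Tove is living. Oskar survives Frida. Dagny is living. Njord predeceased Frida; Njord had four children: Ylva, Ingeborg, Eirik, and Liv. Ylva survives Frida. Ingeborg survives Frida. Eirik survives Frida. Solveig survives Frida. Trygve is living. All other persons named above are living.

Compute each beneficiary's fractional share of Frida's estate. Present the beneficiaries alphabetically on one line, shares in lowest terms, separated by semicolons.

Dagny 2/15; Eirik 1/30; Hallvard 1/3; Ingeborg 1/30; Liv 1/30; Magnus 2/45; Oskar 2/45; Solveig 2/15; Tove 2/45; Trygve 2/15; Ylva 1/30

Hallvard, as surviving spouse, takes 1/3.
The remaining 2/3 passes to Frida's descendants per stirpes.
The 2/3 is divided into 5 equal shares of 2/15 among Gudrun, Dagny, Njord, Solveig, Trygve.
Gudrun predeceased; the 2/15 allotted to Gudrun's branch passes to Gudrun's issue by representation.
The 2/15 is divided into 3 equal shares of 2/45 among Tove, Oskar, Magnus.
Tove is living and takes 2/45.
Oskar is living and takes 2/45.
Magnus is living and takes 2/45.
Dagny is living and takes 2/15.
Njord predeceased; the 2/15 allotted to Njord's branch passes to Njord's issue by representation.
The 2/15 is divided into 4 equal shares of 1/30 among Ylva, Ingeborg, Eirik, Liv.
Ylva is living and takes 1/30.
Ingeborg is living and takes 1/30.
Eirik is living and takes 1/30.
Liv is living and takes 1/30.
Solveig is living and takes 2/15.
Trygve is living and takes 2/15.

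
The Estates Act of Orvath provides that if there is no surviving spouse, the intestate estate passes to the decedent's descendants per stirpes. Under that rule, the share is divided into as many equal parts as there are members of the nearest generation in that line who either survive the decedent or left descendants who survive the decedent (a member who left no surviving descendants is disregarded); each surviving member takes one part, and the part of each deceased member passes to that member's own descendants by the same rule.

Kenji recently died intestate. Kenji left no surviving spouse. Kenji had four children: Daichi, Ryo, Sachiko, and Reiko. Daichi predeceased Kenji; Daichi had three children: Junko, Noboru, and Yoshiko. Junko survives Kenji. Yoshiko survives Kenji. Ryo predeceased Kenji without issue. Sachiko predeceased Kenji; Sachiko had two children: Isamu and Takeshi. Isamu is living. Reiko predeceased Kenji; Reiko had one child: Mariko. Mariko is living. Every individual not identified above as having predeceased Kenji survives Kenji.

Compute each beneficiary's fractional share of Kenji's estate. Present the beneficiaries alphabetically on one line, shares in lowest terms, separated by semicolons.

Isamu 1/6; Junko 1/9; Mariko 1/3; Noboru 1/9; Takeshi 1/6; Yoshiko 1/9

There is no surviving spouse, so the entire estate passes to Kenji's descendants per stirpes.
Ryo left no surviving issue, so that branch lapses and is disregarded.
The estate is divided into 3 equal shares of 1/3 among Daichi, Sachiko, Reiko.
Daichi predeceased; the 1/3 allotted to Daichi's branch passes to Daichi's issue by representation.
The 1/3 is divided into 3 equal shares of 1/9 among Junko, Noboru, Yoshiko.
Junko is living and takes 1/9.
Noboru is living and takes 1/9.
Yoshiko is living and takes 1/9.
Sachiko predeceased; the 1/3 allotted to Sachiko's branch passes to Sachiko's issue by representation.
The 1/3 is divided into 2 equal shares of 1/6 among Isamu, Takeshi.
Isamu is living and takes 1/6.
Takeshi is living and takes 1/6.
Reiko predeceased; the 1/3 allotted to Reiko's branch passes to Reiko's issue by representation.
Mariko is the sole taker at this level and receives the full 1/3.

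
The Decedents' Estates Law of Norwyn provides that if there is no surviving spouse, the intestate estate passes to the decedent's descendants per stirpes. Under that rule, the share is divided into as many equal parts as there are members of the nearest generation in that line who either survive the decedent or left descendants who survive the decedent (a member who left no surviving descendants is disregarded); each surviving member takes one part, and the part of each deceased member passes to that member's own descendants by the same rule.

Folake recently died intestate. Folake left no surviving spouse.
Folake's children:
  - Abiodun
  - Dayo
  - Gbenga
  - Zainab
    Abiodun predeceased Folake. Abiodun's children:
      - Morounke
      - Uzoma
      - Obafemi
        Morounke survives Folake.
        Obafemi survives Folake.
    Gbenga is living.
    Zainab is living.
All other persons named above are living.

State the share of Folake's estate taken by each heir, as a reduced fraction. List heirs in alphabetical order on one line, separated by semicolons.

Dayo 1/4; Gbenga 1/4; Morounke 1/12; Obafemi 1/12; Uzoma 1/12; Zainab 1/4

There is no surviving spouse, so the entire estate passes to Folake's descendants per stirpes.
The estate is divided into 4 equal shares of 1/4 among Abiodun, Dayo, Gbenga, Zainab.
Abiodun predeceased; the 1/4 allotted to Abiodun's branch passes to Abiodun's issue by representation.
The 1/4 is divided into 3 equal shares of 1/12 among Morounke, Uzoma, Obafemi.
Morounke is living and takes 1/12.
Uzoma is living and takes 1/12.
Obafemi is living and takes 1/12.
Dayo is living and takes 1/4.
Gbenga is living and takes 1/4.
Zainab is living and takes 1/4.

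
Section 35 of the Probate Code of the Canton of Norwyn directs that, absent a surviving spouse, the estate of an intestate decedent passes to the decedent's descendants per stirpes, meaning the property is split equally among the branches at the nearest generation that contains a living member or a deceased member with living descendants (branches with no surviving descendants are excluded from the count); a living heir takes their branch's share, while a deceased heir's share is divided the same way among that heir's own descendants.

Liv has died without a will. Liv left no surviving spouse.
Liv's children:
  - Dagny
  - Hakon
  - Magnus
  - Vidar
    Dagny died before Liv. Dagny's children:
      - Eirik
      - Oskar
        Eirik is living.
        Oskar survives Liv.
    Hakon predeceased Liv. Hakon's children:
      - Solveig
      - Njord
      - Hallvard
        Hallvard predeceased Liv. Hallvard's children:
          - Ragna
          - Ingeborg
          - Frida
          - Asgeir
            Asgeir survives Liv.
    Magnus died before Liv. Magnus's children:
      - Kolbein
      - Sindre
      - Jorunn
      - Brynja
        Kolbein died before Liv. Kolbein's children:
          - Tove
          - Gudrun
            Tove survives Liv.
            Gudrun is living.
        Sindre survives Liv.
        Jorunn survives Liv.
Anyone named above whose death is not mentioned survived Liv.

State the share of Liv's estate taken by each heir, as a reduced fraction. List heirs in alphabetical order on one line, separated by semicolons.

There is no surviving spouse, so the entire estate passes to Liv's descendants per stirpes.
The estate is divided into 4 equal shares of 1/4 among Dagny, Hakon, Magnus, Vidar.
Dagny predeceased; the 1/4 allotted to Dagny's branch passes to Dagny's issue by representation.
The 1/4 is divided into 2 equal shares of 1/8 among Eirik, Oskar.
Eirik is living and takes 1/8.
Oskar is living and takes 1/8.
Hakon predeceased; the 1/4 allotted to Hakon's branch passes to Hakon's issue by representation.
The 1/4 is divided into 3 equal shares of 1/12 among Solveig, Njord, Hallvard.
Solveig is living and takes 1/12.
Njord is living and takes 1/12.
Hallvard predeceased; the 1/12 allotted to Hallvard's branch passes to Hallvard's issue by representation.
The 1/12 is divided into 4 equal shares of 1/48 among Ragna, Ingeborg, Frida, Asgeir.
Ragna is living and takes 1/48.
Ingeborg is living and takes 1/48.
Frida is living and takes 1/48.
Asgeir is living and takes 1/48.
Magnus predeceased; the 1/4 allotted to Magnus's branch passes to Magnus's issue by representation.
The 1/4 is divided into 4 equal shares of 1/16 among Kolbein, Sindre, Jorunn, Brynja.
Kolbein predeceased; the 1/16 allotted to Kolbein's branch passes to Kolbein's issue by representation.
The 1/16 is divided into 2 equal shares of 1/32 among Tove, Gudrun.
Tove is living and takes 1/32.
Gudrun is living and takes 1/32.
Sindre is living and takes 1/16.
Jorunn is living and takes 1/16.
Brynja is living and takes 1/16.
Vidar is living and takes 1/4.

Asgeir 1/48; Brynja 1/16; Eirik 1/8; Frida 1/48; Gudrun 1/32; Ingeborg 1/48; Jorunn 1/16; Njord 1/12; Oskar 1/8; Ragna 1/48; Sindre 1/16; Solveig 1/12; Tove 1/32; Vidar 1/4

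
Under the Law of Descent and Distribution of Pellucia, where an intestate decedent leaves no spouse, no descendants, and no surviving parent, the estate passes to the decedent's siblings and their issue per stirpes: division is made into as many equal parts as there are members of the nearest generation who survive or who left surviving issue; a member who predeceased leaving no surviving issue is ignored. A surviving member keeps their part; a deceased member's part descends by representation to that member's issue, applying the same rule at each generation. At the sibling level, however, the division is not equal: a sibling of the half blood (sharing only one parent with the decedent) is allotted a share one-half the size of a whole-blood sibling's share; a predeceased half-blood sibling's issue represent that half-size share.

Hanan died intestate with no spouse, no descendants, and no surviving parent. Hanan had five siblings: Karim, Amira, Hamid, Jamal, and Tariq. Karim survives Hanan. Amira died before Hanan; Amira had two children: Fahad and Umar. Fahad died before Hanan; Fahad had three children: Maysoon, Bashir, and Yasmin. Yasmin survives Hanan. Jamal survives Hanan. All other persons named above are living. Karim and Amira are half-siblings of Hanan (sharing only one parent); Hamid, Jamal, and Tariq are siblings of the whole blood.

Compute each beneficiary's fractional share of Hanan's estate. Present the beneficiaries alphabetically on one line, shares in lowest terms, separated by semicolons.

Bashir 1/48; Hamid 1/4; Jamal 1/4; Karim 1/8; Maysoon 1/48; Tariq 1/4; Umar 1/16; Yasmin 1/48

No spouse, descendants, or parent survives, so the estate passes to Hanan's siblings per stirpes.
Half-blood siblings count for one-half the weight of whole-blood siblings at the initial division.
Dividing 1 in proportion to weights (total weight 4): Karim (weight 1/2) → 1/8; Amira (weight 1/2) → 1/8; Hamid (weight 1) → 1/4; Jamal (weight 1) → 1/4; Tariq (weight 1) → 1/4.
Karim is living and takes 1/8.
Amira predeceased; the 1/8 allotted to Amira's branch passes to Amira's issue by representation.
The 1/8 is divided into 2 equal shares of 1/16 among Fahad, Umar.
Fahad predeceased; the 1/16 allotted to Fahad's branch passes to Fahad's issue by representation.
The 1/16 is divided into 3 equal shares of 1/48 among Maysoon, Bashir, Yasmin.
Maysoon is living and takes 1/48.
Bashir is living and takes 1/48.
Yasmin is living and takes 1/48.
Umar is living and takes 1/16.
Hamid is living and takes 1/4.
Jamal is living and takes 1/4.
Tariq is living and takes 1/4.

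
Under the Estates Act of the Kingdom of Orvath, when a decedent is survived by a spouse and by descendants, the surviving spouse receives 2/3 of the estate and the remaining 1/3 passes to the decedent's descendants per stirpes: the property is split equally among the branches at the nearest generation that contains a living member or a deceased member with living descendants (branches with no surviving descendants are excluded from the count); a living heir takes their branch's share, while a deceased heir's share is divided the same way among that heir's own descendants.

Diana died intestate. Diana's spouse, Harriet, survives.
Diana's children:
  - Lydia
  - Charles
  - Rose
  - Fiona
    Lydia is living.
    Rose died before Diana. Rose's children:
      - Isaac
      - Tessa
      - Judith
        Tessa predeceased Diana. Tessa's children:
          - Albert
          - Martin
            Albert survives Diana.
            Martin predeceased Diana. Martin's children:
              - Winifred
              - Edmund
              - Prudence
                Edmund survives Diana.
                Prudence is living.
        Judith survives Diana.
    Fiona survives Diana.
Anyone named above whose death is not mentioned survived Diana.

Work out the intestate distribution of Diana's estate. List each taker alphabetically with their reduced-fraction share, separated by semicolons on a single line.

Albert 1/72; Charles 1/12; Edmund 1/216; Fiona 1/12; Harriet 2/3; Isaac 1/36; Judith 1/36; Lydia 1/12; Prudence 1/216; Winifred 1/216

Harriet, as surviving spouse, takes 2/3.
The remaining 1/3 passes to Diana's descendants per stirpes.
The 1/3 is divided into 4 equal shares of 1/12 among Lydia, Charles, Rose, Fiona.
Lydia is living and takes 1/12.
Charles is living and takes 1/12.
Rose predeceased; the 1/12 allotted to Rose's branch passes to Rose's issue by representation.
The 1/12 is divided into 3 equal shares of 1/36 among Isaac, Tessa, Judith.
Isaac is living and takes 1/36.
Tessa predeceased; the 1/36 allotted to Tessa's branch passes to Tessa's issue by representation.
The 1/36 is divided into 2 equal shares of 1/72 among Albert, Martin.
Albert is living and takes 1/72.
Martin predeceased; the 1/72 allotted to Martin's branch passes to Martin's issue by representation.
The 1/72 is divided into 3 equal shares of 1/216 among Winifred, Edmund, Prudence.
Winifred is living and takes 1/216.
Edmund is living and takes 1/216.
Prudence is living and takes 1/216.
Judith is living and takes 1/36.
Fiona is living and takes 1/12.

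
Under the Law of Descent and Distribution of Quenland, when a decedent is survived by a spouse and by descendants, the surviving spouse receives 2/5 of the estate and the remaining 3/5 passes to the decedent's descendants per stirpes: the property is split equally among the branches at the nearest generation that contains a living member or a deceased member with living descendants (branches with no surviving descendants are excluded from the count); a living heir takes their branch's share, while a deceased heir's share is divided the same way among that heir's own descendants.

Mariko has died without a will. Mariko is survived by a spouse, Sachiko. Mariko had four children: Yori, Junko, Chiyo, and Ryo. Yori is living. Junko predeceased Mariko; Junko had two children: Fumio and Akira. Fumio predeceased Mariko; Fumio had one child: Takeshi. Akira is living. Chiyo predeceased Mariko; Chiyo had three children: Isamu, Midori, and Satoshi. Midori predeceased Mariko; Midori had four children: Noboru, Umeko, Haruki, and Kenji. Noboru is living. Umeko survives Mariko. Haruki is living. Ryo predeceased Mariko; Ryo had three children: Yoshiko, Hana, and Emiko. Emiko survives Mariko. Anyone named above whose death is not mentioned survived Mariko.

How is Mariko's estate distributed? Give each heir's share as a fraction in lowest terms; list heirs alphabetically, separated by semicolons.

Sachiko, as surviving spouse, takes 2/5.
The remaining 3/5 passes to Mariko's descendants per stirpes.
The 3/5 is divided into 4 equal shares of 3/20 among Yori, Junko, Chiyo, Ryo.
Yori is living and takes 3/20.
Junko predeceased; the 3/20 allotted to Junko's branch passes to Junko's issue by representation.
The 3/20 is divided into 2 equal shares of 3/40 among Fumio, Akira.
Fumio predeceased; the 3/40 allotted to Fumio's branch passes to Fumio's issue by representation.
Takeshi is the sole taker at this level and receives the full 3/40.
Akira is living and takes 3/40.
Chiyo predeceased; the 3/20 allotted to Chiyo's branch passes to Chiyo's issue by representation.
The 3/20 is divided into 3 equal shares of 1/20 among Isamu, Midori, Satoshi.
Isamu is living and takes 1/20.
Midori predeceased; the 1/20 allotted to Midori's branch passes to Midori's issue by representation.
The 1/20 is divided into 4 equal shares of 1/80 among Noboru, Umeko, Haruki, Kenji.
Noboru is living and takes 1/80.
Umeko is living and takes 1/80.
Haruki is living and takes 1/80.
Kenji is living and takes 1/80.
Satoshi is living and takes 1/20.
Ryo predeceased; the 3/20 allotted to Ryo's branch passes to Ryo's issue by representation.
The 3/20 is divided into 3 equal shares of 1/20 among Yoshiko, Hana, Emiko.
Yoshiko is living and takes 1/20.
Hana is living and takes 1/20.
Emiko is living and takes 1/20.

Akira 3/40; Emiko 1/20; Hana 1/20; Haruki 1/80; Isamu 1/20; Kenji 1/80; Noboru 1/80; Sachiko 2/5; Satoshi 1/20; Takeshi 3/40; Umeko 1/80; Yori 3/20; Yoshiko 1/20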